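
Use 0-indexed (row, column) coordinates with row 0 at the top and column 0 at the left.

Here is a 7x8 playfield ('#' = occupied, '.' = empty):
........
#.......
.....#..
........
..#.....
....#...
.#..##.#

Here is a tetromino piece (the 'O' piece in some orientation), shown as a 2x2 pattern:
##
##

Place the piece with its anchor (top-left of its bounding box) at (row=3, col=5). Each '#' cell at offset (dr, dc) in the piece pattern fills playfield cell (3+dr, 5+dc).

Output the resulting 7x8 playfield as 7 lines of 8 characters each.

Answer: ........
#.......
.....#..
.....##.
..#..##.
....#...
.#..##.#

Derivation:
Fill (3+0,5+0) = (3,5)
Fill (3+0,5+1) = (3,6)
Fill (3+1,5+0) = (4,5)
Fill (3+1,5+1) = (4,6)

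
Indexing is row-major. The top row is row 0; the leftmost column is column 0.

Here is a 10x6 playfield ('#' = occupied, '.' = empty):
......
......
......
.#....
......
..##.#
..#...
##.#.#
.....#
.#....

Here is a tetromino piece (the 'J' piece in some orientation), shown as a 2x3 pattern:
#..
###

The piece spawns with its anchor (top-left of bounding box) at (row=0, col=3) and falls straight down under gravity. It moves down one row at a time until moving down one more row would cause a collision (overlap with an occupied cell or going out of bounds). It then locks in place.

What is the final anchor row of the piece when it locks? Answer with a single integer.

Spawn at (row=0, col=3). Try each row:
  row 0: fits
  row 1: fits
  row 2: fits
  row 3: fits
  row 4: blocked -> lock at row 3

Answer: 3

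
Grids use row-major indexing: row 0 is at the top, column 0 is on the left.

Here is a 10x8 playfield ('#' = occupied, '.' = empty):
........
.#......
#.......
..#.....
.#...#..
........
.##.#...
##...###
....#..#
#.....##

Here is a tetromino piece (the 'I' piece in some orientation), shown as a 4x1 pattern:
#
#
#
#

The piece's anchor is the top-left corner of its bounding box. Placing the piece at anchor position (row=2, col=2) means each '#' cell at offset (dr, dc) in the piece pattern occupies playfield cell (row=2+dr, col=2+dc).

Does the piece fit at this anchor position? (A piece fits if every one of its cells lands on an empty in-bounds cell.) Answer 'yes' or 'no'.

Answer: no

Derivation:
Check each piece cell at anchor (2, 2):
  offset (0,0) -> (2,2): empty -> OK
  offset (1,0) -> (3,2): occupied ('#') -> FAIL
  offset (2,0) -> (4,2): empty -> OK
  offset (3,0) -> (5,2): empty -> OK
All cells valid: no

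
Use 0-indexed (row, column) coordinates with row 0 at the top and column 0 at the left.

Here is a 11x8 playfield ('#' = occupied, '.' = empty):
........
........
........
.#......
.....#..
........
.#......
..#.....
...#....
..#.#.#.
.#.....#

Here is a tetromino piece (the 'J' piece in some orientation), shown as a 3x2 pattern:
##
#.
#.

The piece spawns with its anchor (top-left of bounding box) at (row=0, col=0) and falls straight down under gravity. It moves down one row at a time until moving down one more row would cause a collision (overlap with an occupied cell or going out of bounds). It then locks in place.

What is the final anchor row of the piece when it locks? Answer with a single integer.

Answer: 2

Derivation:
Spawn at (row=0, col=0). Try each row:
  row 0: fits
  row 1: fits
  row 2: fits
  row 3: blocked -> lock at row 2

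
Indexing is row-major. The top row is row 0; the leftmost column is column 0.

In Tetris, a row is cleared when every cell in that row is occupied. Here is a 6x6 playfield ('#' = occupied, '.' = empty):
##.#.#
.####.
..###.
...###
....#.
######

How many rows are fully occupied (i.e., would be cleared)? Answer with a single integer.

Answer: 1

Derivation:
Check each row:
  row 0: 2 empty cells -> not full
  row 1: 2 empty cells -> not full
  row 2: 3 empty cells -> not full
  row 3: 3 empty cells -> not full
  row 4: 5 empty cells -> not full
  row 5: 0 empty cells -> FULL (clear)
Total rows cleared: 1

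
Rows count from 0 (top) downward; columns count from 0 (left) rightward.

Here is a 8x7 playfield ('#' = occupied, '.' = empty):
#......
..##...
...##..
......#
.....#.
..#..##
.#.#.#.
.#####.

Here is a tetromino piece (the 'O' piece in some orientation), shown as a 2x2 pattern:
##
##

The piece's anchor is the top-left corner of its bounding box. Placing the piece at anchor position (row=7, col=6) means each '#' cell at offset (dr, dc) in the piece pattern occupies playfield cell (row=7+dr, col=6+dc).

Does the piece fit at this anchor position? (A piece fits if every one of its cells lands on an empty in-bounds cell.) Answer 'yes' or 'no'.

Check each piece cell at anchor (7, 6):
  offset (0,0) -> (7,6): empty -> OK
  offset (0,1) -> (7,7): out of bounds -> FAIL
  offset (1,0) -> (8,6): out of bounds -> FAIL
  offset (1,1) -> (8,7): out of bounds -> FAIL
All cells valid: no

Answer: no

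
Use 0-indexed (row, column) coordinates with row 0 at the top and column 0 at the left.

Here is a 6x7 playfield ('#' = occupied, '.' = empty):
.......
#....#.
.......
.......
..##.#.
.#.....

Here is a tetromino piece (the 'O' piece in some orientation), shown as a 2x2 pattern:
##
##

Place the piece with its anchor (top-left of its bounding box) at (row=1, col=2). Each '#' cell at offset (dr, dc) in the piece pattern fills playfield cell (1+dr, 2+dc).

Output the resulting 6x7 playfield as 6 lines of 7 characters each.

Answer: .......
#.##.#.
..##...
.......
..##.#.
.#.....

Derivation:
Fill (1+0,2+0) = (1,2)
Fill (1+0,2+1) = (1,3)
Fill (1+1,2+0) = (2,2)
Fill (1+1,2+1) = (2,3)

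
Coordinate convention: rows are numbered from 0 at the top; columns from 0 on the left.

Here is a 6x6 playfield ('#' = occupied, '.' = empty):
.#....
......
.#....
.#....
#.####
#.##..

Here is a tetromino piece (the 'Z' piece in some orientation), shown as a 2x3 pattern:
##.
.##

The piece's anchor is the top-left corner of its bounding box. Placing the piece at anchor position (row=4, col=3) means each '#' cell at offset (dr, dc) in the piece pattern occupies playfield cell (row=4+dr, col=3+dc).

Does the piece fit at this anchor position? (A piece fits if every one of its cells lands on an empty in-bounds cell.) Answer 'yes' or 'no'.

Check each piece cell at anchor (4, 3):
  offset (0,0) -> (4,3): occupied ('#') -> FAIL
  offset (0,1) -> (4,4): occupied ('#') -> FAIL
  offset (1,1) -> (5,4): empty -> OK
  offset (1,2) -> (5,5): empty -> OK
All cells valid: no

Answer: no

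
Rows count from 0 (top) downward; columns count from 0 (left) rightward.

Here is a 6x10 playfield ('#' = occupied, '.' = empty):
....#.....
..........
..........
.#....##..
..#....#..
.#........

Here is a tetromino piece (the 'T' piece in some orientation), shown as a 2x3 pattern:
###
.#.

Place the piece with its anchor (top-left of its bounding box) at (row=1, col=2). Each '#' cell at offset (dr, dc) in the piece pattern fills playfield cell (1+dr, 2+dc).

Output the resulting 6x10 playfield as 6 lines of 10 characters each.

Fill (1+0,2+0) = (1,2)
Fill (1+0,2+1) = (1,3)
Fill (1+0,2+2) = (1,4)
Fill (1+1,2+1) = (2,3)

Answer: ....#.....
..###.....
...#......
.#....##..
..#....#..
.#........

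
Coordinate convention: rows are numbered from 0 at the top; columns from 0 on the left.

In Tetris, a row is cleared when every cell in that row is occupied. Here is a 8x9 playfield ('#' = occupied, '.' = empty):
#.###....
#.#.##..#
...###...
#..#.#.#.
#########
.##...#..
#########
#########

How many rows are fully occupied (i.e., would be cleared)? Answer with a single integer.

Answer: 3

Derivation:
Check each row:
  row 0: 5 empty cells -> not full
  row 1: 4 empty cells -> not full
  row 2: 6 empty cells -> not full
  row 3: 5 empty cells -> not full
  row 4: 0 empty cells -> FULL (clear)
  row 5: 6 empty cells -> not full
  row 6: 0 empty cells -> FULL (clear)
  row 7: 0 empty cells -> FULL (clear)
Total rows cleared: 3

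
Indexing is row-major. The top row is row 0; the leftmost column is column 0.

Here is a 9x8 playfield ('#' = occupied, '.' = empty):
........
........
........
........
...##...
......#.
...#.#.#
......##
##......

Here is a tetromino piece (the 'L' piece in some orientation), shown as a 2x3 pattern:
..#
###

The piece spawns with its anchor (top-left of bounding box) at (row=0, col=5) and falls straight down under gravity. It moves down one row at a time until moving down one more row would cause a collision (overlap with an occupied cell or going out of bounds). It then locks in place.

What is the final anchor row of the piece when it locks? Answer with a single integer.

Spawn at (row=0, col=5). Try each row:
  row 0: fits
  row 1: fits
  row 2: fits
  row 3: fits
  row 4: blocked -> lock at row 3

Answer: 3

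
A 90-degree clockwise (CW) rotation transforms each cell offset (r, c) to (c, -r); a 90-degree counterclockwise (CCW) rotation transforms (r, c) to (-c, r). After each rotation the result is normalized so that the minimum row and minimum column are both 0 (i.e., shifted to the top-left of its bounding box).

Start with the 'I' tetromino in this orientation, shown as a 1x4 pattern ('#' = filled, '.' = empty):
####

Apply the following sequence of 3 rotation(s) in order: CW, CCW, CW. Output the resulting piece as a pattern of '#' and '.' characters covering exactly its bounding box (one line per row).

Start:
####
After rotation 1 (CW):
#
#
#
#
After rotation 2 (CCW):
####
After rotation 3 (CW):
#
#
#
#

Answer: #
#
#
#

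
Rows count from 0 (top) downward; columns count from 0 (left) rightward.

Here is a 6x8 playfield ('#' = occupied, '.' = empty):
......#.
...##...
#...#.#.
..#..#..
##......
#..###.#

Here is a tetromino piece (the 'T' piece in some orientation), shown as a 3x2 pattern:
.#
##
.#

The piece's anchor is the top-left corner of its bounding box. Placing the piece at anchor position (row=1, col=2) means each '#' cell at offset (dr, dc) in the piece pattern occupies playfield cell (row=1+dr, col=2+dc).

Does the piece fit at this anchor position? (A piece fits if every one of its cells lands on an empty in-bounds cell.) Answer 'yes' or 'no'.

Check each piece cell at anchor (1, 2):
  offset (0,1) -> (1,3): occupied ('#') -> FAIL
  offset (1,0) -> (2,2): empty -> OK
  offset (1,1) -> (2,3): empty -> OK
  offset (2,1) -> (3,3): empty -> OK
All cells valid: no

Answer: no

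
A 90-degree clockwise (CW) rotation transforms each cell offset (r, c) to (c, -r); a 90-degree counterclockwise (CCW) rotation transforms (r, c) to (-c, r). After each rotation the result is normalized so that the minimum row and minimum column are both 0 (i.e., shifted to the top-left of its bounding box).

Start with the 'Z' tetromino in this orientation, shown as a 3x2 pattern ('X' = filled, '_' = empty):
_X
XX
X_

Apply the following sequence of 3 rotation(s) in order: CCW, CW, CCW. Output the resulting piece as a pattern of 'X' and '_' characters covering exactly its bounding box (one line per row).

Answer: XX_
_XX

Derivation:
Start:
_X
XX
X_
After rotation 1 (CCW):
XX_
_XX
After rotation 2 (CW):
_X
XX
X_
After rotation 3 (CCW):
XX_
_XX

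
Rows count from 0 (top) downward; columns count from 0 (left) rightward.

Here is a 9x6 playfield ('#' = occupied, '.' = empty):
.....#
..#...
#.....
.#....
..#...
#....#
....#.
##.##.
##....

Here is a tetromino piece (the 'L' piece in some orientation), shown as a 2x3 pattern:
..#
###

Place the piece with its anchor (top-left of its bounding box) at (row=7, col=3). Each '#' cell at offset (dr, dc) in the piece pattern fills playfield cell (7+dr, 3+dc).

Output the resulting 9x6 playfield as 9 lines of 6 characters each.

Answer: .....#
..#...
#.....
.#....
..#...
#....#
....#.
##.###
##.###

Derivation:
Fill (7+0,3+2) = (7,5)
Fill (7+1,3+0) = (8,3)
Fill (7+1,3+1) = (8,4)
Fill (7+1,3+2) = (8,5)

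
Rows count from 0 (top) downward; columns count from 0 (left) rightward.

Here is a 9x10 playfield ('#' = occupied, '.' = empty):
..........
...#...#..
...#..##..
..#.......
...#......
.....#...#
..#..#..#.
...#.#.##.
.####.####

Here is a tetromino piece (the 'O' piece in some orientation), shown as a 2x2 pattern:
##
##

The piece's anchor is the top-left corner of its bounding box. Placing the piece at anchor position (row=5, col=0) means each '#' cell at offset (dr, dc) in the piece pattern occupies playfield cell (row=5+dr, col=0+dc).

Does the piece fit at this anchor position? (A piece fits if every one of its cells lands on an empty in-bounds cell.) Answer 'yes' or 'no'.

Check each piece cell at anchor (5, 0):
  offset (0,0) -> (5,0): empty -> OK
  offset (0,1) -> (5,1): empty -> OK
  offset (1,0) -> (6,0): empty -> OK
  offset (1,1) -> (6,1): empty -> OK
All cells valid: yes

Answer: yes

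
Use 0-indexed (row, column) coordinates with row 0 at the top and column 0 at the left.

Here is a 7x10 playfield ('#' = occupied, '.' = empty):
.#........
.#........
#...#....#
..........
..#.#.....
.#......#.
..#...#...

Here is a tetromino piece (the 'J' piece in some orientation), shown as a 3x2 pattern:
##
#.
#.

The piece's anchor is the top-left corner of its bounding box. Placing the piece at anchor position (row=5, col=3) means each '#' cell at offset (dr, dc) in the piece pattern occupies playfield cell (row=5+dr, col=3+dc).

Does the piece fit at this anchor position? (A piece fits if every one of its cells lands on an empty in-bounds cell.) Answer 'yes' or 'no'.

Check each piece cell at anchor (5, 3):
  offset (0,0) -> (5,3): empty -> OK
  offset (0,1) -> (5,4): empty -> OK
  offset (1,0) -> (6,3): empty -> OK
  offset (2,0) -> (7,3): out of bounds -> FAIL
All cells valid: no

Answer: no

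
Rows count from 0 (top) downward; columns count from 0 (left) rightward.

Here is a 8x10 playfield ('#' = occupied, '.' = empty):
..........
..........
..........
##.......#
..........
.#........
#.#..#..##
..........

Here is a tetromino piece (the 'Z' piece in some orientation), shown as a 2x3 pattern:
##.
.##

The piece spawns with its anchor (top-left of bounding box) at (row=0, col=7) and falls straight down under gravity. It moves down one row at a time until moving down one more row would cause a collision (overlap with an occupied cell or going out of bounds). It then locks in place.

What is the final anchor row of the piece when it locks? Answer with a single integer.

Spawn at (row=0, col=7). Try each row:
  row 0: fits
  row 1: fits
  row 2: blocked -> lock at row 1

Answer: 1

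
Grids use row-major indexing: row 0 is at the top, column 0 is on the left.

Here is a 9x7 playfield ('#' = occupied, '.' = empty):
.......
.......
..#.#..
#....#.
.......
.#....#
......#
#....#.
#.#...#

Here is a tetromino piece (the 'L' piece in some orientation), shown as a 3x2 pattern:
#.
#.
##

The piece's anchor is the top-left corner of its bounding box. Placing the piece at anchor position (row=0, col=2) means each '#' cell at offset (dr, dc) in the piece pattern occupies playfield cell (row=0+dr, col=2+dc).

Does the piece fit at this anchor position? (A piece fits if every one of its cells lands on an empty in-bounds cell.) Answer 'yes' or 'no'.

Answer: no

Derivation:
Check each piece cell at anchor (0, 2):
  offset (0,0) -> (0,2): empty -> OK
  offset (1,0) -> (1,2): empty -> OK
  offset (2,0) -> (2,2): occupied ('#') -> FAIL
  offset (2,1) -> (2,3): empty -> OK
All cells valid: no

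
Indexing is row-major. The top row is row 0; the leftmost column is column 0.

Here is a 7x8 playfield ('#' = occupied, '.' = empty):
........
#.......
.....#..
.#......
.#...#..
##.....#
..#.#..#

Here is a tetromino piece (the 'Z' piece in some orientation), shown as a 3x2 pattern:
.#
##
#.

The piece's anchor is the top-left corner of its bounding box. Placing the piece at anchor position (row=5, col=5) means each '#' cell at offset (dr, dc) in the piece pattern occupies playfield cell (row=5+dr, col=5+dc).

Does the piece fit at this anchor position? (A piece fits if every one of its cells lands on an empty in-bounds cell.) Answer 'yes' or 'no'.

Check each piece cell at anchor (5, 5):
  offset (0,1) -> (5,6): empty -> OK
  offset (1,0) -> (6,5): empty -> OK
  offset (1,1) -> (6,6): empty -> OK
  offset (2,0) -> (7,5): out of bounds -> FAIL
All cells valid: no

Answer: no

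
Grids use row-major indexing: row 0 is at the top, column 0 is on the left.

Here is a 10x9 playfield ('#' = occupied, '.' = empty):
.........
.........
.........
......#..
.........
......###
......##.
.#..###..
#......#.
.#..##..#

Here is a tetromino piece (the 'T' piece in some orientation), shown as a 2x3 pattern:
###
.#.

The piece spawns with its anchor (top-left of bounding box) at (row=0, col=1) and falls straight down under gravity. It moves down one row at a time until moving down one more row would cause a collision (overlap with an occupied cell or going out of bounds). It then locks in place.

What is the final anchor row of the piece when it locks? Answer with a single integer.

Answer: 6

Derivation:
Spawn at (row=0, col=1). Try each row:
  row 0: fits
  row 1: fits
  row 2: fits
  row 3: fits
  row 4: fits
  row 5: fits
  row 6: fits
  row 7: blocked -> lock at row 6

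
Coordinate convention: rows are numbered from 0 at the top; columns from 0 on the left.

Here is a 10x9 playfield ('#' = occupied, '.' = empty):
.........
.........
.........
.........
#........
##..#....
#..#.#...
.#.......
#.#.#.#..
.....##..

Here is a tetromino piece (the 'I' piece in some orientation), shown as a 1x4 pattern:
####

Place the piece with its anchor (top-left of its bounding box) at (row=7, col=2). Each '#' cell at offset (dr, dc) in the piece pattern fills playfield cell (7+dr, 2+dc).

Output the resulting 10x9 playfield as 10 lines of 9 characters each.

Fill (7+0,2+0) = (7,2)
Fill (7+0,2+1) = (7,3)
Fill (7+0,2+2) = (7,4)
Fill (7+0,2+3) = (7,5)

Answer: .........
.........
.........
.........
#........
##..#....
#..#.#...
.#####...
#.#.#.#..
.....##..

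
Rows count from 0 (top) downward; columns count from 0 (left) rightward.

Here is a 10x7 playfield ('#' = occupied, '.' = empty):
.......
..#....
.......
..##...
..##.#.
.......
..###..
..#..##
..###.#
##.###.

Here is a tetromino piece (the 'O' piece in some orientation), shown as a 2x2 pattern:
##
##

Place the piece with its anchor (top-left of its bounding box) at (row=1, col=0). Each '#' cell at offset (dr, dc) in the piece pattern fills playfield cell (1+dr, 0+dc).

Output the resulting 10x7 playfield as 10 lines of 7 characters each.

Fill (1+0,0+0) = (1,0)
Fill (1+0,0+1) = (1,1)
Fill (1+1,0+0) = (2,0)
Fill (1+1,0+1) = (2,1)

Answer: .......
###....
##.....
..##...
..##.#.
.......
..###..
..#..##
..###.#
##.###.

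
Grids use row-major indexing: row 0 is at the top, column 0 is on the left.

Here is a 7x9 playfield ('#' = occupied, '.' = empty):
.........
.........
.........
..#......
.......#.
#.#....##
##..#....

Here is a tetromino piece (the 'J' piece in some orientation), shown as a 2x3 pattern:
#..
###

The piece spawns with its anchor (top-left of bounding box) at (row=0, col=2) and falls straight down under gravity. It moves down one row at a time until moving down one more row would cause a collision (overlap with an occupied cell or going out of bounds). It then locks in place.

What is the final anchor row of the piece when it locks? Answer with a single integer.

Spawn at (row=0, col=2). Try each row:
  row 0: fits
  row 1: fits
  row 2: blocked -> lock at row 1

Answer: 1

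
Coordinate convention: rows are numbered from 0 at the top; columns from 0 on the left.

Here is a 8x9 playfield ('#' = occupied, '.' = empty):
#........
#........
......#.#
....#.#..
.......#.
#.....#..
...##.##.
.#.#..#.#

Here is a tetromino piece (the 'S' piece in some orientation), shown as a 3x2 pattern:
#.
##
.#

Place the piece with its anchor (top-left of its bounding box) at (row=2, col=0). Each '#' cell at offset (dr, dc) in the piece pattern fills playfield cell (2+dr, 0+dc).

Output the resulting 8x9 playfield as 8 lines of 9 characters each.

Fill (2+0,0+0) = (2,0)
Fill (2+1,0+0) = (3,0)
Fill (2+1,0+1) = (3,1)
Fill (2+2,0+1) = (4,1)

Answer: #........
#........
#.....#.#
##..#.#..
.#.....#.
#.....#..
...##.##.
.#.#..#.#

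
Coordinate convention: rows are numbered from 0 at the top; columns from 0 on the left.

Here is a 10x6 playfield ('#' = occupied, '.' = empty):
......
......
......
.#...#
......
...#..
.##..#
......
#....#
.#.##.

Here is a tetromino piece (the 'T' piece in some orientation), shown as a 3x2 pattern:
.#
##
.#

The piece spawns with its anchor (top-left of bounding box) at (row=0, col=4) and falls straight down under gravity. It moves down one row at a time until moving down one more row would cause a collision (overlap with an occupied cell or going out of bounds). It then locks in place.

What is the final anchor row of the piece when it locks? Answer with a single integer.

Answer: 0

Derivation:
Spawn at (row=0, col=4). Try each row:
  row 0: fits
  row 1: blocked -> lock at row 0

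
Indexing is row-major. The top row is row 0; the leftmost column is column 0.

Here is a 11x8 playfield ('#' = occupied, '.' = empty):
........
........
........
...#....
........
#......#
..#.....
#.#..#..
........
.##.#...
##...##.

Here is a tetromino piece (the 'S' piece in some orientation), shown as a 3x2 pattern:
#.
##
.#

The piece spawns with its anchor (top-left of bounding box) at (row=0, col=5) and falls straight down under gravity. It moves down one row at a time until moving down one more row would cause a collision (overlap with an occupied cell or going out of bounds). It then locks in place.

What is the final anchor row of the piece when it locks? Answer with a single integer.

Answer: 5

Derivation:
Spawn at (row=0, col=5). Try each row:
  row 0: fits
  row 1: fits
  row 2: fits
  row 3: fits
  row 4: fits
  row 5: fits
  row 6: blocked -> lock at row 5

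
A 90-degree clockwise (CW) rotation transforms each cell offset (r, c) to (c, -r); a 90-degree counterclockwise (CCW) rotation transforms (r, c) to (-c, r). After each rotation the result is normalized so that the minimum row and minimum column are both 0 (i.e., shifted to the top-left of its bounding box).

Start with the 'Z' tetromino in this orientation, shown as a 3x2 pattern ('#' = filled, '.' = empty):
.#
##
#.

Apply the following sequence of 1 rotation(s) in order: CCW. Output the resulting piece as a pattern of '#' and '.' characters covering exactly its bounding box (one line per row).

Answer: ##.
.##

Derivation:
Start:
.#
##
#.
After rotation 1 (CCW):
##.
.##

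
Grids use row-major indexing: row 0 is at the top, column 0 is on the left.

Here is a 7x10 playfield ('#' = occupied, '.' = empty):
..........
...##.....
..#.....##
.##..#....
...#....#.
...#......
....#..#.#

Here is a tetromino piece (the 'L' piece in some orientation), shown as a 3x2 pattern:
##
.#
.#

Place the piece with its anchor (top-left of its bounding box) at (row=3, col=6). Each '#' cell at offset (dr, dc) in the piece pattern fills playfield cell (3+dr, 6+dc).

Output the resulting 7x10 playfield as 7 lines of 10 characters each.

Answer: ..........
...##.....
..#.....##
.##..###..
...#...##.
...#...#..
....#..#.#

Derivation:
Fill (3+0,6+0) = (3,6)
Fill (3+0,6+1) = (3,7)
Fill (3+1,6+1) = (4,7)
Fill (3+2,6+1) = (5,7)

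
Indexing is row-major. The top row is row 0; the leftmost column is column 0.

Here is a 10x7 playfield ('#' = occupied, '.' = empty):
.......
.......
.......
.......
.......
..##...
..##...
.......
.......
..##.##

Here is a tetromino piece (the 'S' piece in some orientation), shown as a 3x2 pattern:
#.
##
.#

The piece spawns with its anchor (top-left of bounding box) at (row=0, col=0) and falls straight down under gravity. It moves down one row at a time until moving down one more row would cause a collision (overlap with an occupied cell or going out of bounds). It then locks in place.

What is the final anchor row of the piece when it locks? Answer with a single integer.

Answer: 7

Derivation:
Spawn at (row=0, col=0). Try each row:
  row 0: fits
  row 1: fits
  row 2: fits
  row 3: fits
  row 4: fits
  row 5: fits
  row 6: fits
  row 7: fits
  row 8: blocked -> lock at row 7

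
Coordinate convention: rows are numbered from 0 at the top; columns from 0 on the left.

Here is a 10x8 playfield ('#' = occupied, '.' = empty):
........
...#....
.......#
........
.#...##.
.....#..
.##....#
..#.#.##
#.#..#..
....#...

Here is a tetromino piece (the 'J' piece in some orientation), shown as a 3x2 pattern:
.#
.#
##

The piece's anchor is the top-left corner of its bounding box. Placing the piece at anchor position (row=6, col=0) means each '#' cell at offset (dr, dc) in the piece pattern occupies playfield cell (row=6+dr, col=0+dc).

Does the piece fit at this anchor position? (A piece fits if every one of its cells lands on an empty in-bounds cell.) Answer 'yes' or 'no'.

Answer: no

Derivation:
Check each piece cell at anchor (6, 0):
  offset (0,1) -> (6,1): occupied ('#') -> FAIL
  offset (1,1) -> (7,1): empty -> OK
  offset (2,0) -> (8,0): occupied ('#') -> FAIL
  offset (2,1) -> (8,1): empty -> OK
All cells valid: no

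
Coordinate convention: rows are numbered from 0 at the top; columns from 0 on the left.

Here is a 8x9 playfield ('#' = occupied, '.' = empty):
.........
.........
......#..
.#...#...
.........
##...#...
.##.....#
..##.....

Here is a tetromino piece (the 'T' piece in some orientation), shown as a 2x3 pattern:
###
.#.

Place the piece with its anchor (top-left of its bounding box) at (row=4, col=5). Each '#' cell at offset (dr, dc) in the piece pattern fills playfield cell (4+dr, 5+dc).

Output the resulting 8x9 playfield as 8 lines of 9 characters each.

Fill (4+0,5+0) = (4,5)
Fill (4+0,5+1) = (4,6)
Fill (4+0,5+2) = (4,7)
Fill (4+1,5+1) = (5,6)

Answer: .........
.........
......#..
.#...#...
.....###.
##...##..
.##.....#
..##.....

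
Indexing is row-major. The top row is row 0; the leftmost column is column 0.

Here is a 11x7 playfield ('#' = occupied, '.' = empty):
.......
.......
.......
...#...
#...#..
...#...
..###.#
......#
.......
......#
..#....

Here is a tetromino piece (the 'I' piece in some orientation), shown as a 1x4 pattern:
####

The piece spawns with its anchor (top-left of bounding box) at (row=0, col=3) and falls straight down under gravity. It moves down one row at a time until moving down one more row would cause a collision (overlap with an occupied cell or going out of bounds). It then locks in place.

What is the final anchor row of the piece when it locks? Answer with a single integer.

Spawn at (row=0, col=3). Try each row:
  row 0: fits
  row 1: fits
  row 2: fits
  row 3: blocked -> lock at row 2

Answer: 2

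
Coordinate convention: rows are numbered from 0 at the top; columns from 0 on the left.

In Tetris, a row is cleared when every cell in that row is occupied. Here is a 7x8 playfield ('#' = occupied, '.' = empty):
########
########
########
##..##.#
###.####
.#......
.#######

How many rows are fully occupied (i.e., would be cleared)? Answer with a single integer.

Check each row:
  row 0: 0 empty cells -> FULL (clear)
  row 1: 0 empty cells -> FULL (clear)
  row 2: 0 empty cells -> FULL (clear)
  row 3: 3 empty cells -> not full
  row 4: 1 empty cell -> not full
  row 5: 7 empty cells -> not full
  row 6: 1 empty cell -> not full
Total rows cleared: 3

Answer: 3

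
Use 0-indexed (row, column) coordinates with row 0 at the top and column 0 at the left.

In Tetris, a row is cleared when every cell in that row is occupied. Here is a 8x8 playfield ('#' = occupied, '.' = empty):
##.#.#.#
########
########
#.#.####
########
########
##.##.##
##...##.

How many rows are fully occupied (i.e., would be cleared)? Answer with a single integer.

Check each row:
  row 0: 3 empty cells -> not full
  row 1: 0 empty cells -> FULL (clear)
  row 2: 0 empty cells -> FULL (clear)
  row 3: 2 empty cells -> not full
  row 4: 0 empty cells -> FULL (clear)
  row 5: 0 empty cells -> FULL (clear)
  row 6: 2 empty cells -> not full
  row 7: 4 empty cells -> not full
Total rows cleared: 4

Answer: 4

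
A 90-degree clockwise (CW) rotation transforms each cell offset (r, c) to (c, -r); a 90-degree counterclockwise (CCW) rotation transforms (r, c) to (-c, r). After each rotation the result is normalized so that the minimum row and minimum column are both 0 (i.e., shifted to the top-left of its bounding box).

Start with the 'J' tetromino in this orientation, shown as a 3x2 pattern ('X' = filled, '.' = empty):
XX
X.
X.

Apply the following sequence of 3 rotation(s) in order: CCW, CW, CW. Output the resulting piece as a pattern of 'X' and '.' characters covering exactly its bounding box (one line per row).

Start:
XX
X.
X.
After rotation 1 (CCW):
X..
XXX
After rotation 2 (CW):
XX
X.
X.
After rotation 3 (CW):
XXX
..X

Answer: XXX
..X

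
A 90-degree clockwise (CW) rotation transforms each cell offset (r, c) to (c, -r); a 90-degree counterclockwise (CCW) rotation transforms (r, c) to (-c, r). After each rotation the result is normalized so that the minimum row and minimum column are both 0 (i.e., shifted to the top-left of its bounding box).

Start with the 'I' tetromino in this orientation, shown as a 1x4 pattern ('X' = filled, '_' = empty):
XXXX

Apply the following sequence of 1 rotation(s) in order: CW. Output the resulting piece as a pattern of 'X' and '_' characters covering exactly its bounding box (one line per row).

Start:
XXXX
After rotation 1 (CW):
X
X
X
X

Answer: X
X
X
X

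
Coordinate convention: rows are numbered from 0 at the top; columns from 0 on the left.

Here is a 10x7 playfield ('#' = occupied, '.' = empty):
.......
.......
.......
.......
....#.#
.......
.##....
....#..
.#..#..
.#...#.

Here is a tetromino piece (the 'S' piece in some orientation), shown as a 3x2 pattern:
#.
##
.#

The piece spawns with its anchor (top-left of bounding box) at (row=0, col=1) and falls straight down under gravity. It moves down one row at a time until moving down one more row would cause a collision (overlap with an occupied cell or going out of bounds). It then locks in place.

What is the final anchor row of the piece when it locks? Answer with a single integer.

Spawn at (row=0, col=1). Try each row:
  row 0: fits
  row 1: fits
  row 2: fits
  row 3: fits
  row 4: blocked -> lock at row 3

Answer: 3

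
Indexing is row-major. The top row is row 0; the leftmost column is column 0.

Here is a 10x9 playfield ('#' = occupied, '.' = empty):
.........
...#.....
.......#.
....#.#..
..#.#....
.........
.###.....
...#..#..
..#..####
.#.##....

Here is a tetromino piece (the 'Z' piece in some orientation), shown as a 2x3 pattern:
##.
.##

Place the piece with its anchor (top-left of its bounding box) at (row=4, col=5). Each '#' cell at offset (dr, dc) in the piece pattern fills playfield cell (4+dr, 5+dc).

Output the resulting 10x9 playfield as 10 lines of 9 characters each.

Fill (4+0,5+0) = (4,5)
Fill (4+0,5+1) = (4,6)
Fill (4+1,5+1) = (5,6)
Fill (4+1,5+2) = (5,7)

Answer: .........
...#.....
.......#.
....#.#..
..#.###..
......##.
.###.....
...#..#..
..#..####
.#.##....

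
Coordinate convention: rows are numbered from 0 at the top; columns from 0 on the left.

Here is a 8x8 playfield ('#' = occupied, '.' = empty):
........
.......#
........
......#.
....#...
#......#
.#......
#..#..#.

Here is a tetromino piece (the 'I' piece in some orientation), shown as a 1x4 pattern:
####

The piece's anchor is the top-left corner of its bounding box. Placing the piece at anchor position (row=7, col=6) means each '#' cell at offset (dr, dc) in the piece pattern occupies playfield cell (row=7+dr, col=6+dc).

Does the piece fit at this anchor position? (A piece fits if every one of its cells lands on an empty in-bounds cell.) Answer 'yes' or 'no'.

Check each piece cell at anchor (7, 6):
  offset (0,0) -> (7,6): occupied ('#') -> FAIL
  offset (0,1) -> (7,7): empty -> OK
  offset (0,2) -> (7,8): out of bounds -> FAIL
  offset (0,3) -> (7,9): out of bounds -> FAIL
All cells valid: no

Answer: no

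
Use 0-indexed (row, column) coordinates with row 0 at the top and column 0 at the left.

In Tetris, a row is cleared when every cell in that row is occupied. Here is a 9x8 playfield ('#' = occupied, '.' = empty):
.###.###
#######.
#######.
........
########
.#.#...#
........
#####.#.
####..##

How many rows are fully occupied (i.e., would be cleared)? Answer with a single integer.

Check each row:
  row 0: 2 empty cells -> not full
  row 1: 1 empty cell -> not full
  row 2: 1 empty cell -> not full
  row 3: 8 empty cells -> not full
  row 4: 0 empty cells -> FULL (clear)
  row 5: 5 empty cells -> not full
  row 6: 8 empty cells -> not full
  row 7: 2 empty cells -> not full
  row 8: 2 empty cells -> not full
Total rows cleared: 1

Answer: 1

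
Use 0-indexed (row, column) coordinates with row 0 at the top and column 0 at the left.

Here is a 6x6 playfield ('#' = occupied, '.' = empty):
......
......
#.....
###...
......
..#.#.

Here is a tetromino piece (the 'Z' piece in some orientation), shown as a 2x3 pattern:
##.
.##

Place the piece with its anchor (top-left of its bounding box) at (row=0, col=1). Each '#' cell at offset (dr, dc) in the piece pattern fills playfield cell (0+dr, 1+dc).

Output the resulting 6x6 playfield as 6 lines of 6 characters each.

Fill (0+0,1+0) = (0,1)
Fill (0+0,1+1) = (0,2)
Fill (0+1,1+1) = (1,2)
Fill (0+1,1+2) = (1,3)

Answer: .##...
..##..
#.....
###...
......
..#.#.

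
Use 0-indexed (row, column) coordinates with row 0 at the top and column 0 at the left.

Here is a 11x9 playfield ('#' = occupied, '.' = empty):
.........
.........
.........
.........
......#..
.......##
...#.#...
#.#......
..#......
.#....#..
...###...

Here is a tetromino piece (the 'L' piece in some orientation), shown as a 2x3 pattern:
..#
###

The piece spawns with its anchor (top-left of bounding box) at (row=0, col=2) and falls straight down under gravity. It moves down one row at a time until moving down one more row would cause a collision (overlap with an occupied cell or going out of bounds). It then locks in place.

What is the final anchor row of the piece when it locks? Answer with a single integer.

Spawn at (row=0, col=2). Try each row:
  row 0: fits
  row 1: fits
  row 2: fits
  row 3: fits
  row 4: fits
  row 5: blocked -> lock at row 4

Answer: 4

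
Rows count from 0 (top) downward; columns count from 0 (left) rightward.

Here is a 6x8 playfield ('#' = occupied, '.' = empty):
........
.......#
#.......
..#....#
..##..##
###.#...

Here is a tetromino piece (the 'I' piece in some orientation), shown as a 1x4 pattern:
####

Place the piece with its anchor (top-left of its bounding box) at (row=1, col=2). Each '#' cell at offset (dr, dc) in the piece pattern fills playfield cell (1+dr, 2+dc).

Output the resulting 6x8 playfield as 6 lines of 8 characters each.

Fill (1+0,2+0) = (1,2)
Fill (1+0,2+1) = (1,3)
Fill (1+0,2+2) = (1,4)
Fill (1+0,2+3) = (1,5)

Answer: ........
..####.#
#.......
..#....#
..##..##
###.#...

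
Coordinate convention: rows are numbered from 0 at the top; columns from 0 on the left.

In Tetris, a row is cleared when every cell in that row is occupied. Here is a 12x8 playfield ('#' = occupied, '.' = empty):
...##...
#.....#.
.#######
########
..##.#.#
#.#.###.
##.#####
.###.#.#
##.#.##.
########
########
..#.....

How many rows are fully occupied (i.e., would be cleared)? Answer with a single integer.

Answer: 3

Derivation:
Check each row:
  row 0: 6 empty cells -> not full
  row 1: 6 empty cells -> not full
  row 2: 1 empty cell -> not full
  row 3: 0 empty cells -> FULL (clear)
  row 4: 4 empty cells -> not full
  row 5: 3 empty cells -> not full
  row 6: 1 empty cell -> not full
  row 7: 3 empty cells -> not full
  row 8: 3 empty cells -> not full
  row 9: 0 empty cells -> FULL (clear)
  row 10: 0 empty cells -> FULL (clear)
  row 11: 7 empty cells -> not full
Total rows cleared: 3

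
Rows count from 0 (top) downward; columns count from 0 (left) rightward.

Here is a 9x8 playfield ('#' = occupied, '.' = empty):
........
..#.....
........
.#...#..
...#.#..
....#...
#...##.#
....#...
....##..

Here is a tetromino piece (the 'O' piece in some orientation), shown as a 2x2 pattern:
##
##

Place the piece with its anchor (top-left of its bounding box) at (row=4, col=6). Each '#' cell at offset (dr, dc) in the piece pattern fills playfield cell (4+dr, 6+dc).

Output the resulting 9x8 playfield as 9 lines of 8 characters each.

Fill (4+0,6+0) = (4,6)
Fill (4+0,6+1) = (4,7)
Fill (4+1,6+0) = (5,6)
Fill (4+1,6+1) = (5,7)

Answer: ........
..#.....
........
.#...#..
...#.###
....#.##
#...##.#
....#...
....##..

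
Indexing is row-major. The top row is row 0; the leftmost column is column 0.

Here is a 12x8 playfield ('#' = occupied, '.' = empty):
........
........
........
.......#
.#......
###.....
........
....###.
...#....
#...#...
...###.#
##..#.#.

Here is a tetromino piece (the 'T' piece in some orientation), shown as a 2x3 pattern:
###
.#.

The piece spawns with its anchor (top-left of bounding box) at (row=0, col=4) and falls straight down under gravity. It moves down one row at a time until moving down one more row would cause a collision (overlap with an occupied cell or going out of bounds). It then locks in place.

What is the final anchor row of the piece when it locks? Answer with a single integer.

Spawn at (row=0, col=4). Try each row:
  row 0: fits
  row 1: fits
  row 2: fits
  row 3: fits
  row 4: fits
  row 5: fits
  row 6: blocked -> lock at row 5

Answer: 5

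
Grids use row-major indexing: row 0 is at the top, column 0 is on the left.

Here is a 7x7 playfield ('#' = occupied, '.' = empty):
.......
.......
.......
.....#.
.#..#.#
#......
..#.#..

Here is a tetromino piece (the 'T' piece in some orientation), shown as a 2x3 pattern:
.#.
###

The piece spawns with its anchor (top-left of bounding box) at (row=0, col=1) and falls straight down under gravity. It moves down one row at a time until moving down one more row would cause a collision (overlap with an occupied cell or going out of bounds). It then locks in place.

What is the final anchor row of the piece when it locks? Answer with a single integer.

Answer: 2

Derivation:
Spawn at (row=0, col=1). Try each row:
  row 0: fits
  row 1: fits
  row 2: fits
  row 3: blocked -> lock at row 2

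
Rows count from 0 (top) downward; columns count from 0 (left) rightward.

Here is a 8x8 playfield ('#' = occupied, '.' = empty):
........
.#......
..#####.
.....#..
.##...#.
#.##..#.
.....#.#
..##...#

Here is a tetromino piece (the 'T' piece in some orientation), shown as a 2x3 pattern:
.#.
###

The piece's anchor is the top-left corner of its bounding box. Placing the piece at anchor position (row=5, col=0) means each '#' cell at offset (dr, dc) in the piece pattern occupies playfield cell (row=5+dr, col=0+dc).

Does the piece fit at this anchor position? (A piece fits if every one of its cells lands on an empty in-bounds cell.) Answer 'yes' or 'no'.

Check each piece cell at anchor (5, 0):
  offset (0,1) -> (5,1): empty -> OK
  offset (1,0) -> (6,0): empty -> OK
  offset (1,1) -> (6,1): empty -> OK
  offset (1,2) -> (6,2): empty -> OK
All cells valid: yes

Answer: yes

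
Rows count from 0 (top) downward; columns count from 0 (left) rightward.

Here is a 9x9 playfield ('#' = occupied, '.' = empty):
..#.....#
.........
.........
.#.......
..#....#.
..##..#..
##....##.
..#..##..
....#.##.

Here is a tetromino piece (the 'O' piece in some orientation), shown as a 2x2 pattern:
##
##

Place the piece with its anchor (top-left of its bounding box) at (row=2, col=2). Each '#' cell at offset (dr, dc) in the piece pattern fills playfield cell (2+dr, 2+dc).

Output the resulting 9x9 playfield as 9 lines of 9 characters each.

Fill (2+0,2+0) = (2,2)
Fill (2+0,2+1) = (2,3)
Fill (2+1,2+0) = (3,2)
Fill (2+1,2+1) = (3,3)

Answer: ..#.....#
.........
..##.....
.###.....
..#....#.
..##..#..
##....##.
..#..##..
....#.##.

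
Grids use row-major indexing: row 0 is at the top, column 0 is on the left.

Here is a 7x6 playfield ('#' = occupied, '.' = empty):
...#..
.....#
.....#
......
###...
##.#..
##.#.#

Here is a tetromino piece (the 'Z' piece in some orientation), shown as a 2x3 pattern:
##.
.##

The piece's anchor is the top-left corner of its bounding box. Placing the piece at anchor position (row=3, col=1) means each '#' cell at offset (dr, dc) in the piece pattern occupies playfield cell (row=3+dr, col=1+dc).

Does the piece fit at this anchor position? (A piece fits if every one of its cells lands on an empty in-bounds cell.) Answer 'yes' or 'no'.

Answer: no

Derivation:
Check each piece cell at anchor (3, 1):
  offset (0,0) -> (3,1): empty -> OK
  offset (0,1) -> (3,2): empty -> OK
  offset (1,1) -> (4,2): occupied ('#') -> FAIL
  offset (1,2) -> (4,3): empty -> OK
All cells valid: no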